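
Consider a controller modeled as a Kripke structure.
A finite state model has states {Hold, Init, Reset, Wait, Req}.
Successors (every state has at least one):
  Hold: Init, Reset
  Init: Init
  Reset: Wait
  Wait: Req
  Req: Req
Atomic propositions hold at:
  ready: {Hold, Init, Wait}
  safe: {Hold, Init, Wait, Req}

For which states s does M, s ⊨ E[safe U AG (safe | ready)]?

{Hold, Init, Wait, Req}

Sat(safe | ready) = {Hold, Init, Wait, Req}
AG (safe | ready): greatest fixpoint, start Z0 = {Hold, Init, Wait, Req}, keep only states in Sat with every successor in Z. Z1 = {Init, Wait, Req}; fixed.
Sat(AG (safe | ready)) = {Init, Wait, Req}
E[safe U AG (safe | ready)]: least fixpoint, start Z0 = Sat(AG (safe | ready)) = {Init, Wait, Req}, add states in Sat(safe) with some successor in Z. Z1 = {Hold, Init, Wait, Req}; fixed.
Sat(E[safe U AG (safe | ready)]) = {Hold, Init, Wait, Req}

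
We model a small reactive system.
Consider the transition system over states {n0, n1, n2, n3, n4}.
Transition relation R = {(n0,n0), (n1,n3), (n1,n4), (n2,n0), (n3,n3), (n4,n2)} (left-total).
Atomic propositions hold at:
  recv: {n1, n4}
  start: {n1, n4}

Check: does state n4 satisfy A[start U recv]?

A[start U recv]: least fixpoint, start Z0 = Sat(recv) = {n1, n4}, add states in Sat(start) with every successor in Z. Already a fixed point.
Sat(A[start U recv]) = {n1, n4}
n4 ∈ Sat(A[start U recv]) = {n1, n4}, so the formula holds at n4.

Yes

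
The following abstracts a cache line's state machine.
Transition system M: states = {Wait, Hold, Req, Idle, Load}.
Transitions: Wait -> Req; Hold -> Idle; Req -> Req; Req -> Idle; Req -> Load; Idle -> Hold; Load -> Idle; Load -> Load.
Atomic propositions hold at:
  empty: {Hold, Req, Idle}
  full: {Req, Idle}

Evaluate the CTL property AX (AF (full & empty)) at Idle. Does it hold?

Yes

Sat(full & empty) = {Req, Idle}
AF (full & empty): least fixpoint, start Z0 = {Req, Idle}, add states with every successor in Z. Z1 = {Wait, Hold, Req, Idle}; fixed.
Sat(AF (full & empty)) = {Wait, Hold, Req, Idle}
Sat(AX (AF (full & empty))) = {s : every successor in {Wait, Hold, Req, Idle}} = {Wait, Hold, Idle}
Idle ∈ Sat(AX (AF (full & empty))) = {Wait, Hold, Idle}, so the formula holds at Idle.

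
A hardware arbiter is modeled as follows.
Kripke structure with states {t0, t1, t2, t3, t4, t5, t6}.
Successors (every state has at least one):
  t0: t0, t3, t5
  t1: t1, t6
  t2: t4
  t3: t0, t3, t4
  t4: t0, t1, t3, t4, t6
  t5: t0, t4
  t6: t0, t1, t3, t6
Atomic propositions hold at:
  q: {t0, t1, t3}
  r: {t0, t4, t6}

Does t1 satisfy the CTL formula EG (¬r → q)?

Yes

Sat(¬r) = {t1, t2, t3, t5}
Sat(¬r → q) = {t0, t1, t3, t4, t6}
EG (¬r → q): greatest fixpoint, start Z0 = {t0, t1, t3, t4, t6}, keep only states in Sat with some successor in Z. Already a fixed point.
Sat(EG (¬r → q)) = {t0, t1, t3, t4, t6}
t1 ∈ Sat(EG (¬r → q)) = {t0, t1, t3, t4, t6}, so the formula holds at t1.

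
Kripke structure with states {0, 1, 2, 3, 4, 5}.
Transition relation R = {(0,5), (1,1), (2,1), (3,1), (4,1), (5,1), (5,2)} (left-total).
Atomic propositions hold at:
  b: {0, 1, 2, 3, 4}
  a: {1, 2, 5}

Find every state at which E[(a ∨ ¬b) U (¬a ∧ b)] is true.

{0, 3, 4}

Sat(¬b) = {5}
Sat(a ∨ ¬b) = {1, 2, 5}
Sat(¬a) = {0, 3, 4}
Sat(¬a ∧ b) = {0, 3, 4}
E[(a ∨ ¬b) U (¬a ∧ b)]: least fixpoint, start Z0 = Sat((¬a ∧ b)) = {0, 3, 4}, add states in Sat(a ∨ ¬b) with some successor in Z. Already a fixed point.
Sat(E[(a ∨ ¬b) U (¬a ∧ b)]) = {0, 3, 4}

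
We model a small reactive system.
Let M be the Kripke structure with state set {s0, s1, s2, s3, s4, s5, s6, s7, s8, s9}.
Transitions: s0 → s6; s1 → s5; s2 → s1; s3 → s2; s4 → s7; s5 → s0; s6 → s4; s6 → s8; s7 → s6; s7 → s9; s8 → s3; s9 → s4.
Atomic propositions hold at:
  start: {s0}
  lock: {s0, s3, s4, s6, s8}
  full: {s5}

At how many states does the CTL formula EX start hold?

Sat(EX start) = {s : some successor in {s0}} = {s5}
|Sat(EX start)| = |{s5}| = 1.

1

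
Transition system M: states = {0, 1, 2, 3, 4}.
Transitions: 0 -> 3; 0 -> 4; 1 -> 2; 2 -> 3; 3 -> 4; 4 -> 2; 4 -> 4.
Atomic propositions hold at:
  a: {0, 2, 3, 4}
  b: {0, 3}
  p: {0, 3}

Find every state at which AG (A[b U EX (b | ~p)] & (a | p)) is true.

{0, 2, 3, 4}

Sat(~p) = {1, 2, 4}
Sat(b | ~p) = {0, 1, 2, 3, 4}
Sat(EX (b | ~p)) = {s : some successor in {0, 1, 2, 3, 4}} = {0, 1, 2, 3, 4}
A[b U EX (b | ~p)]: least fixpoint, start Z0 = Sat(EX (b | ~p)) = {0, 1, 2, 3, 4}, add states in Sat(b) with every successor in Z. Already a fixed point.
Sat(A[b U EX (b | ~p)]) = {0, 1, 2, 3, 4}
Sat(a | p) = {0, 2, 3, 4}
Sat(A[b U EX (b | ~p)] & (a | p)) = {0, 2, 3, 4}
AG (A[b U EX (b | ~p)] & (a | p)): greatest fixpoint, start Z0 = {0, 2, 3, 4}, keep only states in Sat with every successor in Z. Already a fixed point.
Sat(AG (A[b U EX (b | ~p)] & (a | p))) = {0, 2, 3, 4}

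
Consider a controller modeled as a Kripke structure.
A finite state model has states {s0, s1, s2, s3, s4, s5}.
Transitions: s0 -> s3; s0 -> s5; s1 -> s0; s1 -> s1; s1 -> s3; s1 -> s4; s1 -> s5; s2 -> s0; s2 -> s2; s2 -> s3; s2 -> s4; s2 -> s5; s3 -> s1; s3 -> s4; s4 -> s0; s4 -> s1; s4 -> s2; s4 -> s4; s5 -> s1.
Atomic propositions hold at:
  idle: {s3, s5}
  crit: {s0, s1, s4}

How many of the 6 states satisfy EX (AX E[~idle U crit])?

Sat(~idle) = {s0, s1, s2, s4}
E[~idle U crit]: least fixpoint, start Z0 = Sat(crit) = {s0, s1, s4}, add states in Sat(~idle) with some successor in Z. Z1 = {s0, s1, s2, s4}; fixed.
Sat(E[~idle U crit]) = {s0, s1, s2, s4}
Sat(AX E[~idle U crit]) = {s : every successor in {s0, s1, s2, s4}} = {s3, s4, s5}
Sat(EX (AX E[~idle U crit])) = {s : some successor in {s3, s4, s5}} = {s0, s1, s2, s3, s4}
|Sat(EX (AX E[~idle U crit]))| = |{s0, s1, s2, s3, s4}| = 5.

5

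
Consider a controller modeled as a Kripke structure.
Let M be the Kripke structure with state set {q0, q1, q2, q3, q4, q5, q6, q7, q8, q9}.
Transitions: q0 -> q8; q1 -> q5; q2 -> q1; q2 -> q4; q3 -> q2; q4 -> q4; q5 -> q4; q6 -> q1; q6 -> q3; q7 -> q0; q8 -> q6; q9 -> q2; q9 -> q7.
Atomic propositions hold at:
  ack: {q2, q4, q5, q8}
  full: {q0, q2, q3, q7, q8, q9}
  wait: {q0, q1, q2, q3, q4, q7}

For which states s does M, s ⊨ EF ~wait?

Sat(~wait) = {q5, q6, q8, q9}
EF ~wait: least fixpoint, start Z0 = {q5, q6, q8, q9}, add states with some successor in Z. Z1 = {q0, q1, q5, q6, q8, q9}; Z2 = {q0, q1, q2, q5, q6, q7, q8, q9}; Z3 = {q0, q1, q2, q3, q5, q6, q7, q8, q9}; fixed.
Sat(EF ~wait) = {q0, q1, q2, q3, q5, q6, q7, q8, q9}

{q0, q1, q2, q3, q5, q6, q7, q8, q9}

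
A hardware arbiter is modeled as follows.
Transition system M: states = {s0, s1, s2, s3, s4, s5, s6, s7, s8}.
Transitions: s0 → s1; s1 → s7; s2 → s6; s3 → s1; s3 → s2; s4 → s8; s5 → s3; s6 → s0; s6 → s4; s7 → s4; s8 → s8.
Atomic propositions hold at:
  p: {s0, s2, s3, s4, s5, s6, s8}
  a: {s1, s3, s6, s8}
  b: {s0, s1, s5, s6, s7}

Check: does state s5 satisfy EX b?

No

Sat(EX b) = {s : some successor in {s0, s1, s5, s6, s7}} = {s0, s1, s2, s3, s6}
s5 ∉ Sat(EX b) = {s0, s1, s2, s3, s6}, so the formula does not hold at s5.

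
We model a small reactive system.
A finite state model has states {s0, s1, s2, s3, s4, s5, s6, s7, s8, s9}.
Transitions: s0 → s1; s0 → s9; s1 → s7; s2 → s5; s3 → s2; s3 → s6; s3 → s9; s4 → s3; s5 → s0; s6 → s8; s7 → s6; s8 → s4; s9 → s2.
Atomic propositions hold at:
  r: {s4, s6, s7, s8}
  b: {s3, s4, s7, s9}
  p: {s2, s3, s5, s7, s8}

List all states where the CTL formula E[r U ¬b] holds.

Sat(¬b) = {s0, s1, s2, s5, s6, s8}
E[r U ¬b]: least fixpoint, start Z0 = Sat(¬b) = {s0, s1, s2, s5, s6, s8}, add states in Sat(r) with some successor in Z. Z1 = {s0, s1, s2, s5, s6, s7, s8}; fixed.
Sat(E[r U ¬b]) = {s0, s1, s2, s5, s6, s7, s8}

{s0, s1, s2, s5, s6, s7, s8}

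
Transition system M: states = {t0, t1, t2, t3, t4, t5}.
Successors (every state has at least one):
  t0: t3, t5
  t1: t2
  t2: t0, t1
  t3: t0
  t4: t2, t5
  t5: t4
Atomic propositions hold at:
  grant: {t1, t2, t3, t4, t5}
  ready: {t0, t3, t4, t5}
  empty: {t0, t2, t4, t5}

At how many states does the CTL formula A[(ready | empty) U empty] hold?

5

Sat(ready | empty) = {t0, t2, t3, t4, t5}
A[(ready | empty) U empty]: least fixpoint, start Z0 = Sat(empty) = {t0, t2, t4, t5}, add states in Sat(ready | empty) with every successor in Z. Z1 = {t0, t2, t3, t4, t5}; fixed.
Sat(A[(ready | empty) U empty]) = {t0, t2, t3, t4, t5}
|Sat(A[(ready | empty) U empty])| = |{t0, t2, t3, t4, t5}| = 5.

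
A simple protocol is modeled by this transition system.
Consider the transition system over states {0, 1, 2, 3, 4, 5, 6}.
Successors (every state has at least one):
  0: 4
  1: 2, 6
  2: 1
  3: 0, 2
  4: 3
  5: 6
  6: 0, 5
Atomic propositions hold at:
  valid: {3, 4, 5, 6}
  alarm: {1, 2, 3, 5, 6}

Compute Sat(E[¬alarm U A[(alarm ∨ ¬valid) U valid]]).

{0, 3, 4, 5, 6}

Sat(¬alarm) = {0, 4}
Sat(¬valid) = {0, 1, 2}
Sat(alarm ∨ ¬valid) = {0, 1, 2, 3, 5, 6}
A[(alarm ∨ ¬valid) U valid]: least fixpoint, start Z0 = Sat(valid) = {3, 4, 5, 6}, add states in Sat(alarm ∨ ¬valid) with every successor in Z. Z1 = {0, 3, 4, 5, 6}; fixed.
Sat(A[(alarm ∨ ¬valid) U valid]) = {0, 3, 4, 5, 6}
E[¬alarm U A[(alarm ∨ ¬valid) U valid]]: least fixpoint, start Z0 = Sat(A[(alarm ∨ ¬valid) U valid]) = {0, 3, 4, 5, 6}, add states in Sat(¬alarm) with some successor in Z. Already a fixed point.
Sat(E[¬alarm U A[(alarm ∨ ¬valid) U valid]]) = {0, 3, 4, 5, 6}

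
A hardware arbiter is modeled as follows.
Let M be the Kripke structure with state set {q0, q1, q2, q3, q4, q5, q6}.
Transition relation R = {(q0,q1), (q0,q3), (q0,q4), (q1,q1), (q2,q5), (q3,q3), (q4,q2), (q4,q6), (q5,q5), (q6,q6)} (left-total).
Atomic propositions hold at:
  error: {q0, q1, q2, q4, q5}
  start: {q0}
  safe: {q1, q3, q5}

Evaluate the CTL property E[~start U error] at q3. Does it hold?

No

Sat(~start) = {q1, q2, q3, q4, q5, q6}
E[~start U error]: least fixpoint, start Z0 = Sat(error) = {q0, q1, q2, q4, q5}, add states in Sat(~start) with some successor in Z. Already a fixed point.
Sat(E[~start U error]) = {q0, q1, q2, q4, q5}
q3 ∉ Sat(E[~start U error]) = {q0, q1, q2, q4, q5}, so the formula does not hold at q3.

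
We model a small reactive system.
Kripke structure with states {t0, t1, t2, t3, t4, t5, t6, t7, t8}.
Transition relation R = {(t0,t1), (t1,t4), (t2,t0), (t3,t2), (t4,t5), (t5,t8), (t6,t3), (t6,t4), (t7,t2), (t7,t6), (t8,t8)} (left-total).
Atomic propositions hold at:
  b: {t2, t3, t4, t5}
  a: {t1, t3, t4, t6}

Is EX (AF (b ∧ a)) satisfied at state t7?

Sat(b ∧ a) = {t3, t4}
AF (b ∧ a): least fixpoint, start Z0 = {t3, t4}, add states with every successor in Z. Z1 = {t1, t3, t4, t6}; Z2 = {t0, t1, t3, t4, t6}; Z3 = {t0, t1, t2, t3, t4, t6}; Z4 = {t0, t1, t2, t3, t4, t6, t7}; fixed.
Sat(AF (b ∧ a)) = {t0, t1, t2, t3, t4, t6, t7}
Sat(EX (AF (b ∧ a))) = {s : some successor in {t0, t1, t2, t3, t4, t6, t7}} = {t0, t1, t2, t3, t6, t7}
t7 ∈ Sat(EX (AF (b ∧ a))) = {t0, t1, t2, t3, t6, t7}, so the formula holds at t7.

Yes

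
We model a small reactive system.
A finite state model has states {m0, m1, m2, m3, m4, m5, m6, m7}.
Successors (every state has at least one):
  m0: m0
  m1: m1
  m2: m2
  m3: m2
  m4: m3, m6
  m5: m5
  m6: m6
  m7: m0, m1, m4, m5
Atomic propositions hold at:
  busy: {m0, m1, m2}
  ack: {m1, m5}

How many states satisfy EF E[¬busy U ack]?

3

Sat(¬busy) = {m3, m4, m5, m6, m7}
E[¬busy U ack]: least fixpoint, start Z0 = Sat(ack) = {m1, m5}, add states in Sat(¬busy) with some successor in Z. Z1 = {m1, m5, m7}; fixed.
Sat(E[¬busy U ack]) = {m1, m5, m7}
EF E[¬busy U ack]: least fixpoint, start Z0 = {m1, m5, m7}, add states with some successor in Z. Already a fixed point.
Sat(EF E[¬busy U ack]) = {m1, m5, m7}
|Sat(EF E[¬busy U ack])| = |{m1, m5, m7}| = 3.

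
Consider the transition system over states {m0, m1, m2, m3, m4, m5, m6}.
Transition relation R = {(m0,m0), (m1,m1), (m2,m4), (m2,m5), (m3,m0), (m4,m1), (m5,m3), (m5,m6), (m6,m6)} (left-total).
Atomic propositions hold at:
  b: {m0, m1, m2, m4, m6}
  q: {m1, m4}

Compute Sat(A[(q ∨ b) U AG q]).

{m1, m4}

Sat(q ∨ b) = {m0, m1, m2, m4, m6}
AG q: greatest fixpoint, start Z0 = {m1, m4}, keep only states in Sat with every successor in Z. Already a fixed point.
Sat(AG q) = {m1, m4}
A[(q ∨ b) U AG q]: least fixpoint, start Z0 = Sat(AG q) = {m1, m4}, add states in Sat(q ∨ b) with every successor in Z. Already a fixed point.
Sat(A[(q ∨ b) U AG q]) = {m1, m4}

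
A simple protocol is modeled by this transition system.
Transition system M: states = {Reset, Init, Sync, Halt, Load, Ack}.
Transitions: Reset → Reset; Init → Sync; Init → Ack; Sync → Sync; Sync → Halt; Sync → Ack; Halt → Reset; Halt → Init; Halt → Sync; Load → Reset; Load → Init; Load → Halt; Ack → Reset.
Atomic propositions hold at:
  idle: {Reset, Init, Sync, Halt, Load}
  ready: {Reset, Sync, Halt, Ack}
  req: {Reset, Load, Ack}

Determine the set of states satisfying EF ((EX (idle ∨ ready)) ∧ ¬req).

{Init, Sync, Halt, Load}

Sat(idle ∨ ready) = {Reset, Init, Sync, Halt, Load, Ack}
Sat(EX (idle ∨ ready)) = {s : some successor in {Reset, Init, Sync, Halt, Load, Ack}} = {Reset, Init, Sync, Halt, Load, Ack}
Sat(¬req) = {Init, Sync, Halt}
Sat((EX (idle ∨ ready)) ∧ ¬req) = {Init, Sync, Halt}
EF ((EX (idle ∨ ready)) ∧ ¬req): least fixpoint, start Z0 = {Init, Sync, Halt}, add states with some successor in Z. Z1 = {Init, Sync, Halt, Load}; fixed.
Sat(EF ((EX (idle ∨ ready)) ∧ ¬req)) = {Init, Sync, Halt, Load}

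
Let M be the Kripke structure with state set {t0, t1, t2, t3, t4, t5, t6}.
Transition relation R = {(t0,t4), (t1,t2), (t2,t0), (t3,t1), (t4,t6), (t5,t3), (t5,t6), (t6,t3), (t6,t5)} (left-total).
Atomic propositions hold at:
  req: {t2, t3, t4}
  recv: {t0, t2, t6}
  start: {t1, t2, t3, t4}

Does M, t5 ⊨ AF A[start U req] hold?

No

A[start U req]: least fixpoint, start Z0 = Sat(req) = {t2, t3, t4}, add states in Sat(start) with every successor in Z. Z1 = {t1, t2, t3, t4}; fixed.
Sat(A[start U req]) = {t1, t2, t3, t4}
AF A[start U req]: least fixpoint, start Z0 = {t1, t2, t3, t4}, add states with every successor in Z. Z1 = {t0, t1, t2, t3, t4}; fixed.
Sat(AF A[start U req]) = {t0, t1, t2, t3, t4}
t5 ∉ Sat(AF A[start U req]) = {t0, t1, t2, t3, t4}, so the formula does not hold at t5.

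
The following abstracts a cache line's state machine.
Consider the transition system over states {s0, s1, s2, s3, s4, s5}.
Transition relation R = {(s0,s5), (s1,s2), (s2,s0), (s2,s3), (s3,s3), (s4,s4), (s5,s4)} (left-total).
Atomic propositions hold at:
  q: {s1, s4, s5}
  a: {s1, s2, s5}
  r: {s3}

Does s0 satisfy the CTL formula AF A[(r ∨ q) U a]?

Sat(r ∨ q) = {s1, s3, s4, s5}
A[(r ∨ q) U a]: least fixpoint, start Z0 = Sat(a) = {s1, s2, s5}, add states in Sat(r ∨ q) with every successor in Z. Already a fixed point.
Sat(A[(r ∨ q) U a]) = {s1, s2, s5}
AF A[(r ∨ q) U a]: least fixpoint, start Z0 = {s1, s2, s5}, add states with every successor in Z. Z1 = {s0, s1, s2, s5}; fixed.
Sat(AF A[(r ∨ q) U a]) = {s0, s1, s2, s5}
s0 ∈ Sat(AF A[(r ∨ q) U a]) = {s0, s1, s2, s5}, so the formula holds at s0.

Yes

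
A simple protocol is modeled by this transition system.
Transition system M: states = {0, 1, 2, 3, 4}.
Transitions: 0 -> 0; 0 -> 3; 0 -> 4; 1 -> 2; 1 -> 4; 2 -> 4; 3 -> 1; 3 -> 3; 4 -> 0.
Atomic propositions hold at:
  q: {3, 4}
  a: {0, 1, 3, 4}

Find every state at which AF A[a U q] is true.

A[a U q]: least fixpoint, start Z0 = Sat(q) = {3, 4}, add states in Sat(a) with every successor in Z. Already a fixed point.
Sat(A[a U q]) = {3, 4}
AF A[a U q]: least fixpoint, start Z0 = {3, 4}, add states with every successor in Z. Z1 = {2, 3, 4}; Z2 = {1, 2, 3, 4}; fixed.
Sat(AF A[a U q]) = {1, 2, 3, 4}

{1, 2, 3, 4}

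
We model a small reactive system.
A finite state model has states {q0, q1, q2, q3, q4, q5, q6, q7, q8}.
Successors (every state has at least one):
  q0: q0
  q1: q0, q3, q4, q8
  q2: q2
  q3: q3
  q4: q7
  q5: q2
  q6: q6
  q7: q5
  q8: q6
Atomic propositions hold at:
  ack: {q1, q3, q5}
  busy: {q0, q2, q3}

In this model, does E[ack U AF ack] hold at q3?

AF ack: least fixpoint, start Z0 = {q1, q3, q5}, add states with every successor in Z. Z1 = {q1, q3, q5, q7}; Z2 = {q1, q3, q4, q5, q7}; fixed.
Sat(AF ack) = {q1, q3, q4, q5, q7}
E[ack U AF ack]: least fixpoint, start Z0 = Sat(AF ack) = {q1, q3, q4, q5, q7}, add states in Sat(ack) with some successor in Z. Already a fixed point.
Sat(E[ack U AF ack]) = {q1, q3, q4, q5, q7}
q3 ∈ Sat(E[ack U AF ack]) = {q1, q3, q4, q5, q7}, so the formula holds at q3.

Yes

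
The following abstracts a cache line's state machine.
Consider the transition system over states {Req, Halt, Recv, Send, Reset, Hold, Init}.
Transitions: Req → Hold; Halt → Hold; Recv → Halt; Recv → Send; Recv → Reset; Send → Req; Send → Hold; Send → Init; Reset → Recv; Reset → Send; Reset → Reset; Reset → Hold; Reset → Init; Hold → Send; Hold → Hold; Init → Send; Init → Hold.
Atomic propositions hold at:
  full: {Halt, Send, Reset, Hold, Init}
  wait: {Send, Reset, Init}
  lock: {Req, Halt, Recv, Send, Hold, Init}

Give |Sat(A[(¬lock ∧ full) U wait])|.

Sat(¬lock) = {Reset}
Sat(¬lock ∧ full) = {Reset}
A[(¬lock ∧ full) U wait]: least fixpoint, start Z0 = Sat(wait) = {Send, Reset, Init}, add states in Sat(¬lock ∧ full) with every successor in Z. Already a fixed point.
Sat(A[(¬lock ∧ full) U wait]) = {Send, Reset, Init}
|Sat(A[(¬lock ∧ full) U wait])| = |{Send, Reset, Init}| = 3.

3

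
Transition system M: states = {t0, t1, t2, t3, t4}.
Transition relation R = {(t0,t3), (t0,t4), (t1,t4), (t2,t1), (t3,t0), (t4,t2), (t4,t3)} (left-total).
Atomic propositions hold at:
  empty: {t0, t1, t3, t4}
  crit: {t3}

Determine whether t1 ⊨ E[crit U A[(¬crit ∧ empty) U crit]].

No

Sat(¬crit) = {t0, t1, t2, t4}
Sat(¬crit ∧ empty) = {t0, t1, t4}
A[(¬crit ∧ empty) U crit]: least fixpoint, start Z0 = Sat(crit) = {t3}, add states in Sat(¬crit ∧ empty) with every successor in Z. Already a fixed point.
Sat(A[(¬crit ∧ empty) U crit]) = {t3}
E[crit U A[(¬crit ∧ empty) U crit]]: least fixpoint, start Z0 = Sat(A[(¬crit ∧ empty) U crit]) = {t3}, add states in Sat(crit) with some successor in Z. Already a fixed point.
Sat(E[crit U A[(¬crit ∧ empty) U crit]]) = {t3}
t1 ∉ Sat(E[crit U A[(¬crit ∧ empty) U crit]]) = {t3}, so the formula does not hold at t1.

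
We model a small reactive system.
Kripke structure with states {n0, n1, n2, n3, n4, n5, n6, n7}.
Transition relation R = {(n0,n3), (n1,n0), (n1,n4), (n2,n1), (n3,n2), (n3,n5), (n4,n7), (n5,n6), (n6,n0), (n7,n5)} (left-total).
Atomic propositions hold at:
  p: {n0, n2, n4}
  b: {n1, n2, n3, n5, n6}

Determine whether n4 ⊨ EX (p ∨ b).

Sat(p ∨ b) = {n0, n1, n2, n3, n4, n5, n6}
Sat(EX (p ∨ b)) = {s : some successor in {n0, n1, n2, n3, n4, n5, n6}} = {n0, n1, n2, n3, n5, n6, n7}
n4 ∉ Sat(EX (p ∨ b)) = {n0, n1, n2, n3, n5, n6, n7}, so the formula does not hold at n4.

No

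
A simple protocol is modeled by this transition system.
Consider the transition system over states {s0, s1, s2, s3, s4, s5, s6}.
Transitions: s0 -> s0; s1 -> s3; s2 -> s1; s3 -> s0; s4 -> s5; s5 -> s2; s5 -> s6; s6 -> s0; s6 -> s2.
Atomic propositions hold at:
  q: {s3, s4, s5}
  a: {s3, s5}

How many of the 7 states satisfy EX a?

2

Sat(EX a) = {s : some successor in {s3, s5}} = {s1, s4}
|Sat(EX a)| = |{s1, s4}| = 2.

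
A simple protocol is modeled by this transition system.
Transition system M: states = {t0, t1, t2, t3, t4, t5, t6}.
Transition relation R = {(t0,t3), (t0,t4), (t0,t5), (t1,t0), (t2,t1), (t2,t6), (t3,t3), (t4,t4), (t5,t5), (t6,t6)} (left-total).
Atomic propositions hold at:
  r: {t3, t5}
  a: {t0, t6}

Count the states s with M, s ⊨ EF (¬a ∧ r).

5

Sat(¬a) = {t1, t2, t3, t4, t5}
Sat(¬a ∧ r) = {t3, t5}
EF (¬a ∧ r): least fixpoint, start Z0 = {t3, t5}, add states with some successor in Z. Z1 = {t0, t3, t5}; Z2 = {t0, t1, t3, t5}; Z3 = {t0, t1, t2, t3, t5}; fixed.
Sat(EF (¬a ∧ r)) = {t0, t1, t2, t3, t5}
|Sat(EF (¬a ∧ r))| = |{t0, t1, t2, t3, t5}| = 5.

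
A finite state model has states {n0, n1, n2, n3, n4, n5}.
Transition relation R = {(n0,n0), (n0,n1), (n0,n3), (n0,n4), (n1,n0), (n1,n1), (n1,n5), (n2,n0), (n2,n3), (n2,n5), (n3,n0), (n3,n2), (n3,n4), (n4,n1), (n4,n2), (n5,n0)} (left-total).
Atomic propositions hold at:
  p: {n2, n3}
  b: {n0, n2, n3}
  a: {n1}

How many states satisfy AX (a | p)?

1

Sat(a | p) = {n1, n2, n3}
Sat(AX (a | p)) = {s : every successor in {n1, n2, n3}} = {n4}
|Sat(AX (a | p))| = |{n4}| = 1.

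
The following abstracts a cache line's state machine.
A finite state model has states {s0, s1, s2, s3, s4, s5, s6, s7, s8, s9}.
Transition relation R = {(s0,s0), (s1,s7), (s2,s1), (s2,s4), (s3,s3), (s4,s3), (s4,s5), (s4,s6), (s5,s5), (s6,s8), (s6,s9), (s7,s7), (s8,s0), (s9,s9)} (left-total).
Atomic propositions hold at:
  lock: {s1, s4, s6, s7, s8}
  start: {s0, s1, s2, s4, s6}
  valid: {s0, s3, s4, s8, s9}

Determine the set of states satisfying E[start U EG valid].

{s0, s2, s3, s4, s6, s8, s9}

EG valid: greatest fixpoint, start Z0 = {s0, s3, s4, s8, s9}, keep only states in Sat with some successor in Z. Already a fixed point.
Sat(EG valid) = {s0, s3, s4, s8, s9}
E[start U EG valid]: least fixpoint, start Z0 = Sat(EG valid) = {s0, s3, s4, s8, s9}, add states in Sat(start) with some successor in Z. Z1 = {s0, s2, s3, s4, s6, s8, s9}; fixed.
Sat(E[start U EG valid]) = {s0, s2, s3, s4, s6, s8, s9}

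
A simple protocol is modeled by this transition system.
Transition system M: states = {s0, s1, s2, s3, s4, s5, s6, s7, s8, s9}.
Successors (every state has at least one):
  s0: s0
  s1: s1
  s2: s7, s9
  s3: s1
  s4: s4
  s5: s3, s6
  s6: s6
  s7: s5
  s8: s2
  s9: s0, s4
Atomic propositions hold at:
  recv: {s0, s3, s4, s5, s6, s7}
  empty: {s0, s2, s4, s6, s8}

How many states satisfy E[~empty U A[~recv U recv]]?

9

Sat(~empty) = {s1, s3, s5, s7, s9}
Sat(~recv) = {s1, s2, s8, s9}
A[~recv U recv]: least fixpoint, start Z0 = Sat(recv) = {s0, s3, s4, s5, s6, s7}, add states in Sat(~recv) with every successor in Z. Z1 = {s0, s3, s4, s5, s6, s7, s9}; Z2 = {s0, s2, s3, s4, s5, s6, s7, s9}; Z3 = {s0, s2, s3, s4, s5, s6, s7, s8, s9}; fixed.
Sat(A[~recv U recv]) = {s0, s2, s3, s4, s5, s6, s7, s8, s9}
E[~empty U A[~recv U recv]]: least fixpoint, start Z0 = Sat(A[~recv U recv]) = {s0, s2, s3, s4, s5, s6, s7, s8, s9}, add states in Sat(~empty) with some successor in Z. Already a fixed point.
Sat(E[~empty U A[~recv U recv]]) = {s0, s2, s3, s4, s5, s6, s7, s8, s9}
|Sat(E[~empty U A[~recv U recv]])| = |{s0, s2, s3, s4, s5, s6, s7, s8, s9}| = 9.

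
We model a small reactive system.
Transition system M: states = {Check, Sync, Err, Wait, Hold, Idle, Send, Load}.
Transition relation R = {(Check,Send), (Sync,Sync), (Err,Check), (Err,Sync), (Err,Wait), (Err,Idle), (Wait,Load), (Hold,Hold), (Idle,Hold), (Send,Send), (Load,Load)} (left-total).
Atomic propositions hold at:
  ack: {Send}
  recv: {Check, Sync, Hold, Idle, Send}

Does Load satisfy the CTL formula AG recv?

No

AG recv: greatest fixpoint, start Z0 = {Check, Sync, Hold, Idle, Send}, keep only states in Sat with every successor in Z. Already a fixed point.
Sat(AG recv) = {Check, Sync, Hold, Idle, Send}
Load ∉ Sat(AG recv) = {Check, Sync, Hold, Idle, Send}, so the formula does not hold at Load.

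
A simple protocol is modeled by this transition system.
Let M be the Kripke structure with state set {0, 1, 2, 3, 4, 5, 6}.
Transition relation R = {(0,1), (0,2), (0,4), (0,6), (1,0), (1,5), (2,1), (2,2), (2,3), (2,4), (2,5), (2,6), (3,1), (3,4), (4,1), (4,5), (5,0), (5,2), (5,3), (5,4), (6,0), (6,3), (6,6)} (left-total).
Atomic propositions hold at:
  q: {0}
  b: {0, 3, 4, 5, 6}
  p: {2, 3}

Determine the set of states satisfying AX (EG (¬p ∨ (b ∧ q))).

Sat(¬p) = {0, 1, 4, 5, 6}
Sat(b ∧ q) = {0}
Sat(¬p ∨ (b ∧ q)) = {0, 1, 4, 5, 6}
EG (¬p ∨ (b ∧ q)): greatest fixpoint, start Z0 = {0, 1, 4, 5, 6}, keep only states in Sat with some successor in Z. Already a fixed point.
Sat(EG (¬p ∨ (b ∧ q))) = {0, 1, 4, 5, 6}
Sat(AX (EG (¬p ∨ (b ∧ q)))) = {s : every successor in {0, 1, 4, 5, 6}} = {1, 3, 4}

{1, 3, 4}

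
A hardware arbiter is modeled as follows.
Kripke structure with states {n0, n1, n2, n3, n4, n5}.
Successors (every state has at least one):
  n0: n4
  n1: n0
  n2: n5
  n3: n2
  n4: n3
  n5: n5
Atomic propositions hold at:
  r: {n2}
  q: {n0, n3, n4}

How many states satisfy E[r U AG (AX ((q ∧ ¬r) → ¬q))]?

Sat(¬r) = {n0, n1, n3, n4, n5}
Sat(q ∧ ¬r) = {n0, n3, n4}
Sat(¬q) = {n1, n2, n5}
Sat((q ∧ ¬r) → ¬q) = {n1, n2, n5}
Sat(AX ((q ∧ ¬r) → ¬q)) = {s : every successor in {n1, n2, n5}} = {n2, n3, n5}
AG (AX ((q ∧ ¬r) → ¬q)): greatest fixpoint, start Z0 = {n2, n3, n5}, keep only states in Sat with every successor in Z. Already a fixed point.
Sat(AG (AX ((q ∧ ¬r) → ¬q))) = {n2, n3, n5}
E[r U AG (AX ((q ∧ ¬r) → ¬q))]: least fixpoint, start Z0 = Sat(AG (AX ((q ∧ ¬r) → ¬q))) = {n2, n3, n5}, add states in Sat(r) with some successor in Z. Already a fixed point.
Sat(E[r U AG (AX ((q ∧ ¬r) → ¬q))]) = {n2, n3, n5}
|Sat(E[r U AG (AX ((q ∧ ¬r) → ¬q))])| = |{n2, n3, n5}| = 3.

3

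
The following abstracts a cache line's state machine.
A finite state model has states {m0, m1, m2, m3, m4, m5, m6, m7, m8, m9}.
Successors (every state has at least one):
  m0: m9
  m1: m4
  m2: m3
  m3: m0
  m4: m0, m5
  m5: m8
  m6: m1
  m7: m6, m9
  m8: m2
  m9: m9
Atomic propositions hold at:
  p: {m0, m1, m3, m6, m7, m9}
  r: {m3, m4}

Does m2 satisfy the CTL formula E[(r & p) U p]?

Sat(r & p) = {m3}
E[(r & p) U p]: least fixpoint, start Z0 = Sat(p) = {m0, m1, m3, m6, m7, m9}, add states in Sat(r & p) with some successor in Z. Already a fixed point.
Sat(E[(r & p) U p]) = {m0, m1, m3, m6, m7, m9}
m2 ∉ Sat(E[(r & p) U p]) = {m0, m1, m3, m6, m7, m9}, so the formula does not hold at m2.

No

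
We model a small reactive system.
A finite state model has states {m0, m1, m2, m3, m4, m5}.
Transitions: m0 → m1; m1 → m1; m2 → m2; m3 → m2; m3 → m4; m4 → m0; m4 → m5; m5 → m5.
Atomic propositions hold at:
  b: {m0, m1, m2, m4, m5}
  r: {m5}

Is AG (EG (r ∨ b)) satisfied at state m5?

Yes

Sat(r ∨ b) = {m0, m1, m2, m4, m5}
EG (r ∨ b): greatest fixpoint, start Z0 = {m0, m1, m2, m4, m5}, keep only states in Sat with some successor in Z. Already a fixed point.
Sat(EG (r ∨ b)) = {m0, m1, m2, m4, m5}
AG (EG (r ∨ b)): greatest fixpoint, start Z0 = {m0, m1, m2, m4, m5}, keep only states in Sat with every successor in Z. Already a fixed point.
Sat(AG (EG (r ∨ b))) = {m0, m1, m2, m4, m5}
m5 ∈ Sat(AG (EG (r ∨ b))) = {m0, m1, m2, m4, m5}, so the formula holds at m5.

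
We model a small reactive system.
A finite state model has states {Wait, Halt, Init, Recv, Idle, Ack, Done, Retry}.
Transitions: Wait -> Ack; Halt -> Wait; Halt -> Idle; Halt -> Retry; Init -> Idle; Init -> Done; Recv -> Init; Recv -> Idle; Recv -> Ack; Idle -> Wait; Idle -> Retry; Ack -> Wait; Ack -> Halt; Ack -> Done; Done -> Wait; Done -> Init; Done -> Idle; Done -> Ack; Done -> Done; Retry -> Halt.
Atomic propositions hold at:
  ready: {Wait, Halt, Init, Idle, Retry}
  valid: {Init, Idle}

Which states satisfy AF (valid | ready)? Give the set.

Sat(valid | ready) = {Wait, Halt, Init, Idle, Retry}
AF (valid | ready): least fixpoint, start Z0 = {Wait, Halt, Init, Idle, Retry}, add states with every successor in Z. Already a fixed point.
Sat(AF (valid | ready)) = {Wait, Halt, Init, Idle, Retry}

{Wait, Halt, Init, Idle, Retry}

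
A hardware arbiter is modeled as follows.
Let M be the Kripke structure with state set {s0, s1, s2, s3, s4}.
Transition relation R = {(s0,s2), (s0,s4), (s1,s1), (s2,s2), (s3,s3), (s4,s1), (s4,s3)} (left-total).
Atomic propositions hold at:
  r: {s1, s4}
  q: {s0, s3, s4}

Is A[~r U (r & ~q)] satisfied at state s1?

Yes

Sat(~r) = {s0, s2, s3}
Sat(~q) = {s1, s2}
Sat(r & ~q) = {s1}
A[~r U (r & ~q)]: least fixpoint, start Z0 = Sat((r & ~q)) = {s1}, add states in Sat(~r) with every successor in Z. Already a fixed point.
Sat(A[~r U (r & ~q)]) = {s1}
s1 ∈ Sat(A[~r U (r & ~q)]) = {s1}, so the formula holds at s1.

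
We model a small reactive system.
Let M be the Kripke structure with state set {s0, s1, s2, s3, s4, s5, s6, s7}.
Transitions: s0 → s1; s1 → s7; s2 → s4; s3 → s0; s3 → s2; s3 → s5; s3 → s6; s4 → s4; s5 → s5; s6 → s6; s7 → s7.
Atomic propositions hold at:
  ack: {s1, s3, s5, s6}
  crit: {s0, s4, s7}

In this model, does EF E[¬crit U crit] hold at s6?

Sat(¬crit) = {s1, s2, s3, s5, s6}
E[¬crit U crit]: least fixpoint, start Z0 = Sat(crit) = {s0, s4, s7}, add states in Sat(¬crit) with some successor in Z. Z1 = {s0, s1, s2, s3, s4, s7}; fixed.
Sat(E[¬crit U crit]) = {s0, s1, s2, s3, s4, s7}
EF E[¬crit U crit]: least fixpoint, start Z0 = {s0, s1, s2, s3, s4, s7}, add states with some successor in Z. Already a fixed point.
Sat(EF E[¬crit U crit]) = {s0, s1, s2, s3, s4, s7}
s6 ∉ Sat(EF E[¬crit U crit]) = {s0, s1, s2, s3, s4, s7}, so the formula does not hold at s6.

No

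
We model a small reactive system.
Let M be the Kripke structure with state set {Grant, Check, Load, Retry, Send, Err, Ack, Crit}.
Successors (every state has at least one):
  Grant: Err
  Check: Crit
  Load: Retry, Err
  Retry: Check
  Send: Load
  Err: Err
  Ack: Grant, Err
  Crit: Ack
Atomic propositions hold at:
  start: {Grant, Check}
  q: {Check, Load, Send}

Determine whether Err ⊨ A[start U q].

No

A[start U q]: least fixpoint, start Z0 = Sat(q) = {Check, Load, Send}, add states in Sat(start) with every successor in Z. Already a fixed point.
Sat(A[start U q]) = {Check, Load, Send}
Err ∉ Sat(A[start U q]) = {Check, Load, Send}, so the formula does not hold at Err.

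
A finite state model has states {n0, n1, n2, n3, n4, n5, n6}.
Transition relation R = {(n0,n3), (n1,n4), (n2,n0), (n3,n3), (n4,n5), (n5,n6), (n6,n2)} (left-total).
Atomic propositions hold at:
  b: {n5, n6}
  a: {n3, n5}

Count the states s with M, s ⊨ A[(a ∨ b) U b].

Sat(a ∨ b) = {n3, n5, n6}
A[(a ∨ b) U b]: least fixpoint, start Z0 = Sat(b) = {n5, n6}, add states in Sat(a ∨ b) with every successor in Z. Already a fixed point.
Sat(A[(a ∨ b) U b]) = {n5, n6}
|Sat(A[(a ∨ b) U b])| = |{n5, n6}| = 2.

2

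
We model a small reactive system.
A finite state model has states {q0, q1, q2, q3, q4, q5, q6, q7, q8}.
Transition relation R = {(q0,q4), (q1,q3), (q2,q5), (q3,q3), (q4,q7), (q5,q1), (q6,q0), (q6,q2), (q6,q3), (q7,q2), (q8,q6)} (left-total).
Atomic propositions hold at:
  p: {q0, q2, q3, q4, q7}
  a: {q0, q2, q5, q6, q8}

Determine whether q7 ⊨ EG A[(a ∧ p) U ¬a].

Sat(a ∧ p) = {q0, q2}
Sat(¬a) = {q1, q3, q4, q7}
A[(a ∧ p) U ¬a]: least fixpoint, start Z0 = Sat(¬a) = {q1, q3, q4, q7}, add states in Sat(a ∧ p) with every successor in Z. Z1 = {q0, q1, q3, q4, q7}; fixed.
Sat(A[(a ∧ p) U ¬a]) = {q0, q1, q3, q4, q7}
EG A[(a ∧ p) U ¬a]: greatest fixpoint, start Z0 = {q0, q1, q3, q4, q7}, keep only states in Sat with some successor in Z. Z1 = {q0, q1, q3, q4}; Z2 = {q0, q1, q3}; Z3 = {q1, q3}; fixed.
Sat(EG A[(a ∧ p) U ¬a]) = {q1, q3}
q7 ∉ Sat(EG A[(a ∧ p) U ¬a]) = {q1, q3}, so the formula does not hold at q7.

No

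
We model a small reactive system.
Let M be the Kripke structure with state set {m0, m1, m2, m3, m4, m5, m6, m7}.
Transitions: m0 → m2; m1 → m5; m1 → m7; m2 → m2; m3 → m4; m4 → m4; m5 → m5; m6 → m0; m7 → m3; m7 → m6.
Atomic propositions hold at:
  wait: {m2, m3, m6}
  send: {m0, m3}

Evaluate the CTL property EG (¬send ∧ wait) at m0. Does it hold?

No

Sat(¬send) = {m1, m2, m4, m5, m6, m7}
Sat(¬send ∧ wait) = {m2, m6}
EG (¬send ∧ wait): greatest fixpoint, start Z0 = {m2, m6}, keep only states in Sat with some successor in Z. Z1 = {m2}; fixed.
Sat(EG (¬send ∧ wait)) = {m2}
m0 ∉ Sat(EG (¬send ∧ wait)) = {m2}, so the formula does not hold at m0.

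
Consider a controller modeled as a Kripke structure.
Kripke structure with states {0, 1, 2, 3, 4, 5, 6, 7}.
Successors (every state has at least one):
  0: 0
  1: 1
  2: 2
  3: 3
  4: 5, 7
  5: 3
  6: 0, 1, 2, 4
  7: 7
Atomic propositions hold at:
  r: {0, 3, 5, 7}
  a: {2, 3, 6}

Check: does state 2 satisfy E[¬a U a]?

Sat(¬a) = {0, 1, 4, 5, 7}
E[¬a U a]: least fixpoint, start Z0 = Sat(a) = {2, 3, 6}, add states in Sat(¬a) with some successor in Z. Z1 = {2, 3, 5, 6}; Z2 = {2, 3, 4, 5, 6}; fixed.
Sat(E[¬a U a]) = {2, 3, 4, 5, 6}
2 ∈ Sat(E[¬a U a]) = {2, 3, 4, 5, 6}, so the formula holds at 2.

Yes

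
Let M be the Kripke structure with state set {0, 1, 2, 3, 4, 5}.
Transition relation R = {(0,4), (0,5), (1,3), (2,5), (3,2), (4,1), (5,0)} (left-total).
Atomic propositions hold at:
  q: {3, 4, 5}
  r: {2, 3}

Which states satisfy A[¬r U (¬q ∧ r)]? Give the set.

{2}

Sat(¬r) = {0, 1, 4, 5}
Sat(¬q) = {0, 1, 2}
Sat(¬q ∧ r) = {2}
A[¬r U (¬q ∧ r)]: least fixpoint, start Z0 = Sat((¬q ∧ r)) = {2}, add states in Sat(¬r) with every successor in Z. Already a fixed point.
Sat(A[¬r U (¬q ∧ r)]) = {2}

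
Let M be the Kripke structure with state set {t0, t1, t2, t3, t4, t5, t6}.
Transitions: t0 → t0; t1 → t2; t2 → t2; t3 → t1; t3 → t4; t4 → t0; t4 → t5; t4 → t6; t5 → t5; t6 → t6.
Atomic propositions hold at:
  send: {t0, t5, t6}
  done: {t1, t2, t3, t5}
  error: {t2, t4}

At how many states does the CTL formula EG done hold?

4

EG done: greatest fixpoint, start Z0 = {t1, t2, t3, t5}, keep only states in Sat with some successor in Z. Already a fixed point.
Sat(EG done) = {t1, t2, t3, t5}
|Sat(EG done)| = |{t1, t2, t3, t5}| = 4.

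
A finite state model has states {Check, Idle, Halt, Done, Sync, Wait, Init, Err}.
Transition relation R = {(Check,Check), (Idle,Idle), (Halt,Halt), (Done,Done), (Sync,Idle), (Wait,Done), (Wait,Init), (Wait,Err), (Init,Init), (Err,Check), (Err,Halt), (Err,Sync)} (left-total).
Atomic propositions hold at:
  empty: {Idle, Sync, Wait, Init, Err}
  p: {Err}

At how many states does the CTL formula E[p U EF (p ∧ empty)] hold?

2

Sat(p ∧ empty) = {Err}
EF (p ∧ empty): least fixpoint, start Z0 = {Err}, add states with some successor in Z. Z1 = {Wait, Err}; fixed.
Sat(EF (p ∧ empty)) = {Wait, Err}
E[p U EF (p ∧ empty)]: least fixpoint, start Z0 = Sat(EF (p ∧ empty)) = {Wait, Err}, add states in Sat(p) with some successor in Z. Already a fixed point.
Sat(E[p U EF (p ∧ empty)]) = {Wait, Err}
|Sat(E[p U EF (p ∧ empty)])| = |{Wait, Err}| = 2.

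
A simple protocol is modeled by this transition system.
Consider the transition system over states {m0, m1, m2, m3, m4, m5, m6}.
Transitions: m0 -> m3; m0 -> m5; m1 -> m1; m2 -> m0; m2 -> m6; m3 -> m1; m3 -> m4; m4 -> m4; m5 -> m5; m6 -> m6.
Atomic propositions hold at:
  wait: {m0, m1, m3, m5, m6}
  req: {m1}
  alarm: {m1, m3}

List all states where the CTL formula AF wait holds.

{m0, m1, m2, m3, m5, m6}

AF wait: least fixpoint, start Z0 = {m0, m1, m3, m5, m6}, add states with every successor in Z. Z1 = {m0, m1, m2, m3, m5, m6}; fixed.
Sat(AF wait) = {m0, m1, m2, m3, m5, m6}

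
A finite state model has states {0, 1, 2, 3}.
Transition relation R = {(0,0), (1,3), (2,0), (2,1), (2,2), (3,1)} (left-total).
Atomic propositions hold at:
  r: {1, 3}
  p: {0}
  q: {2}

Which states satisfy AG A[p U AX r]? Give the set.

Sat(AX r) = {s : every successor in {1, 3}} = {1, 3}
A[p U AX r]: least fixpoint, start Z0 = Sat(AX r) = {1, 3}, add states in Sat(p) with every successor in Z. Already a fixed point.
Sat(A[p U AX r]) = {1, 3}
AG A[p U AX r]: greatest fixpoint, start Z0 = {1, 3}, keep only states in Sat with every successor in Z. Already a fixed point.
Sat(AG A[p U AX r]) = {1, 3}

{1, 3}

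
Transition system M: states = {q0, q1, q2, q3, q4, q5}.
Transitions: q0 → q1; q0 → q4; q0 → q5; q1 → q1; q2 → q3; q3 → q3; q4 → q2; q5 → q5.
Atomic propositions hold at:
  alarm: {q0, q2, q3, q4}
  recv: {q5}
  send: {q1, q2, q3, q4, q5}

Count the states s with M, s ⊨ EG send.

EG send: greatest fixpoint, start Z0 = {q1, q2, q3, q4, q5}, keep only states in Sat with some successor in Z. Already a fixed point.
Sat(EG send) = {q1, q2, q3, q4, q5}
|Sat(EG send)| = |{q1, q2, q3, q4, q5}| = 5.

5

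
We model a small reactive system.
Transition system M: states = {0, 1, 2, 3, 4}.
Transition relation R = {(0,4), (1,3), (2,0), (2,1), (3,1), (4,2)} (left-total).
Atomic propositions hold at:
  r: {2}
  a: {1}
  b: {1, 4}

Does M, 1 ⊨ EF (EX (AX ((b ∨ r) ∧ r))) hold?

Sat(b ∨ r) = {1, 2, 4}
Sat((b ∨ r) ∧ r) = {2}
Sat(AX ((b ∨ r) ∧ r)) = {s : every successor in {2}} = {4}
Sat(EX (AX ((b ∨ r) ∧ r))) = {s : some successor in {4}} = {0}
EF (EX (AX ((b ∨ r) ∧ r))): least fixpoint, start Z0 = {0}, add states with some successor in Z. Z1 = {0, 2}; Z2 = {0, 2, 4}; fixed.
Sat(EF (EX (AX ((b ∨ r) ∧ r)))) = {0, 2, 4}
1 ∉ Sat(EF (EX (AX ((b ∨ r) ∧ r)))) = {0, 2, 4}, so the formula does not hold at 1.

No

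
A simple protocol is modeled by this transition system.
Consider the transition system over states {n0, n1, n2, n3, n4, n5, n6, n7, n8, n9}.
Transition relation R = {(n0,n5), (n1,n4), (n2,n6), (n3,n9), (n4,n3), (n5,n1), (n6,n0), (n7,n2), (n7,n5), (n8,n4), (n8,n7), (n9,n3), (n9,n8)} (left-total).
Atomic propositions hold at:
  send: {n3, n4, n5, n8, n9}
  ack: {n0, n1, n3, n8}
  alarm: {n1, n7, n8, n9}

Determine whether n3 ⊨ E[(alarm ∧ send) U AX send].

Yes

Sat(alarm ∧ send) = {n8, n9}
Sat(AX send) = {s : every successor in {n3, n4, n5, n8, n9}} = {n0, n1, n3, n4, n9}
E[(alarm ∧ send) U AX send]: least fixpoint, start Z0 = Sat(AX send) = {n0, n1, n3, n4, n9}, add states in Sat(alarm ∧ send) with some successor in Z. Z1 = {n0, n1, n3, n4, n8, n9}; fixed.
Sat(E[(alarm ∧ send) U AX send]) = {n0, n1, n3, n4, n8, n9}
n3 ∈ Sat(E[(alarm ∧ send) U AX send]) = {n0, n1, n3, n4, n8, n9}, so the formula holds at n3.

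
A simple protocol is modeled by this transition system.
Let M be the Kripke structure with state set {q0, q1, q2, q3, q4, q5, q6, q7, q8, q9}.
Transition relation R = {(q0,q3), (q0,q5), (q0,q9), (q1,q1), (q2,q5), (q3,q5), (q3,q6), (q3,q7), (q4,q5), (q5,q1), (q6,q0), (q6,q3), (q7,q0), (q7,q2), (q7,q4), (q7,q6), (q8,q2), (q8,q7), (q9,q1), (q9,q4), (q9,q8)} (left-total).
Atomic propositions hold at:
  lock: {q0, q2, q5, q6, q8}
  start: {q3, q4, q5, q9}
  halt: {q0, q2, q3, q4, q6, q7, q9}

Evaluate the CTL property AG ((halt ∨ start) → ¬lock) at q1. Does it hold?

Yes

Sat(halt ∨ start) = {q0, q2, q3, q4, q5, q6, q7, q9}
Sat(¬lock) = {q1, q3, q4, q7, q9}
Sat((halt ∨ start) → ¬lock) = {q1, q3, q4, q7, q8, q9}
AG ((halt ∨ start) → ¬lock): greatest fixpoint, start Z0 = {q1, q3, q4, q7, q8, q9}, keep only states in Sat with every successor in Z. Z1 = {q1, q9}; Z2 = {q1}; fixed.
Sat(AG ((halt ∨ start) → ¬lock)) = {q1}
q1 ∈ Sat(AG ((halt ∨ start) → ¬lock)) = {q1}, so the formula holds at q1.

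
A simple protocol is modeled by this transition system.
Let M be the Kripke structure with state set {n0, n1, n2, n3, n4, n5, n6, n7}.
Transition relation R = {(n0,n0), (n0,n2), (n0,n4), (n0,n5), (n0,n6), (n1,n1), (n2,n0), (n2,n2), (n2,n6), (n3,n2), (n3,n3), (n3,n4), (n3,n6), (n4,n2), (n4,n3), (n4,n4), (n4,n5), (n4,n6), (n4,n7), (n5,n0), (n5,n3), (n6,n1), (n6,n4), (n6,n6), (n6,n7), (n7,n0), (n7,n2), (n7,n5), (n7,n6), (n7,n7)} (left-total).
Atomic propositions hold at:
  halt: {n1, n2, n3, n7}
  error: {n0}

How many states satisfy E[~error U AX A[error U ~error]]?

7

Sat(~error) = {n1, n2, n3, n4, n5, n6, n7}
A[error U ~error]: least fixpoint, start Z0 = Sat(~error) = {n1, n2, n3, n4, n5, n6, n7}, add states in Sat(error) with every successor in Z. Already a fixed point.
Sat(A[error U ~error]) = {n1, n2, n3, n4, n5, n6, n7}
Sat(AX A[error U ~error]) = {s : every successor in {n1, n2, n3, n4, n5, n6, n7}} = {n1, n3, n4, n6}
E[~error U AX A[error U ~error]]: least fixpoint, start Z0 = Sat(AX A[error U ~error]) = {n1, n3, n4, n6}, add states in Sat(~error) with some successor in Z. Z1 = {n1, n2, n3, n4, n5, n6, n7}; fixed.
Sat(E[~error U AX A[error U ~error]]) = {n1, n2, n3, n4, n5, n6, n7}
|Sat(E[~error U AX A[error U ~error]])| = |{n1, n2, n3, n4, n5, n6, n7}| = 7.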